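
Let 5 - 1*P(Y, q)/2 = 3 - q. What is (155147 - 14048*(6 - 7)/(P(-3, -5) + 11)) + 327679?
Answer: 2428178/5 ≈ 4.8564e+5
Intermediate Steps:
P(Y, q) = 4 + 2*q (P(Y, q) = 10 - 2*(3 - q) = 10 + (-6 + 2*q) = 4 + 2*q)
(155147 - 14048*(6 - 7)/(P(-3, -5) + 11)) + 327679 = (155147 - 14048*(6 - 7)/((4 + 2*(-5)) + 11)) + 327679 = (155147 - (-14048)/((4 - 10) + 11)) + 327679 = (155147 - (-14048)/(-6 + 11)) + 327679 = (155147 - (-14048)/5) + 327679 = (155147 - 14048*(-1/5)) + 327679 = (155147 + 14048/5) + 327679 = 789783/5 + 327679 = 2428178/5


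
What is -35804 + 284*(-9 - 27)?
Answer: -46028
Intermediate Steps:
-35804 + 284*(-9 - 27) = -35804 + 284*(-36) = -35804 - 10224 = -46028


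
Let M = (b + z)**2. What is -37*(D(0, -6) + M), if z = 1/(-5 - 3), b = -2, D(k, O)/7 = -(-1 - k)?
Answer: -27269/64 ≈ -426.08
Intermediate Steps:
D(k, O) = 7 + 7*k (D(k, O) = 7*(-(-1 - k)) = 7*(1 + k) = 7 + 7*k)
z = -1/8 (z = 1/(-8) = -1/8 ≈ -0.12500)
M = 289/64 (M = (-2 - 1/8)**2 = (-17/8)**2 = 289/64 ≈ 4.5156)
-37*(D(0, -6) + M) = -37*((7 + 7*0) + 289/64) = -37*((7 + 0) + 289/64) = -37*(7 + 289/64) = -37*737/64 = -27269/64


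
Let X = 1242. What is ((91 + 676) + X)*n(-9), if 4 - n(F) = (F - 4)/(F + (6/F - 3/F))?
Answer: 20951/4 ≈ 5237.8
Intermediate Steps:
n(F) = 4 - (-4 + F)/(F + 3/F) (n(F) = 4 - (F - 4)/(F + (6/F - 3/F)) = 4 - (-4 + F)/(F + 3/F))
((91 + 676) + X)*n(-9) = ((91 + 676) + 1242)*((12 + 3*(-9)² + 4*(-9))/(3 + (-9)²)) = (767 + 1242)*((12 + 3*81 - 36)/(3 + 81)) = 2009*((12 + 243 - 36)/84) = 2009*((1/84)*219) = 2009*(73/28) = 20951/4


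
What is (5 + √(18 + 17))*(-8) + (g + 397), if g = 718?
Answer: 1075 - 8*√35 ≈ 1027.7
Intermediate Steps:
(5 + √(18 + 17))*(-8) + (g + 397) = (5 + √(18 + 17))*(-8) + (718 + 397) = (5 + √35)*(-8) + 1115 = (-40 - 8*√35) + 1115 = 1075 - 8*√35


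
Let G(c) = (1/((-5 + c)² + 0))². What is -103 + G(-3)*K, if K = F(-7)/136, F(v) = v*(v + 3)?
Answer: -14344185/139264 ≈ -103.00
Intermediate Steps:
F(v) = v*(3 + v)
K = 7/34 (K = -7*(3 - 7)/136 = -7*(-4)*(1/136) = 28*(1/136) = 7/34 ≈ 0.20588)
G(c) = (-5 + c)⁻⁴ (G(c) = (1/((-5 + c)²))² = ((-5 + c)⁻²)² = (-5 + c)⁻⁴)
-103 + G(-3)*K = -103 + (7/34)/(-5 - 3)⁴ = -103 + (7/34)/(-8)⁴ = -103 + (1/4096)*(7/34) = -103 + 7/139264 = -14344185/139264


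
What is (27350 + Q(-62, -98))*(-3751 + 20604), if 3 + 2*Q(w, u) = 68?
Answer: 922954545/2 ≈ 4.6148e+8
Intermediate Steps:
Q(w, u) = 65/2 (Q(w, u) = -3/2 + (1/2)*68 = -3/2 + 34 = 65/2)
(27350 + Q(-62, -98))*(-3751 + 20604) = (27350 + 65/2)*(-3751 + 20604) = (54765/2)*16853 = 922954545/2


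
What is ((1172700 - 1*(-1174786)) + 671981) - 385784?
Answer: 2633683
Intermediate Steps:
((1172700 - 1*(-1174786)) + 671981) - 385784 = ((1172700 + 1174786) + 671981) - 385784 = (2347486 + 671981) - 385784 = 3019467 - 385784 = 2633683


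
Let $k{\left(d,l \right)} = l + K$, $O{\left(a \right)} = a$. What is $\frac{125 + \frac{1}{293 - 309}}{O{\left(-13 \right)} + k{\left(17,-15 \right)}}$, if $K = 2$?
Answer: $- \frac{1999}{416} \approx -4.8053$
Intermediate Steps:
$k{\left(d,l \right)} = 2 + l$ ($k{\left(d,l \right)} = l + 2 = 2 + l$)
$\frac{125 + \frac{1}{293 - 309}}{O{\left(-13 \right)} + k{\left(17,-15 \right)}} = \frac{125 + \frac{1}{293 - 309}}{-13 + \left(2 - 15\right)} = \frac{125 + \frac{1}{-16}}{-13 - 13} = \frac{125 - \frac{1}{16}}{-26} = \frac{1999}{16} \left(- \frac{1}{26}\right) = - \frac{1999}{416}$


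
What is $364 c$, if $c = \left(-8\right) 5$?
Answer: $-14560$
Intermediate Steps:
$c = -40$
$364 c = 364 \left(-40\right) = -14560$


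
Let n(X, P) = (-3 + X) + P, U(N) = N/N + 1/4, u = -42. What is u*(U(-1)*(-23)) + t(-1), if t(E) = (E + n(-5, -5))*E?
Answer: 2443/2 ≈ 1221.5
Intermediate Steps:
U(N) = 5/4 (U(N) = 1 + 1*(¼) = 1 + ¼ = 5/4)
n(X, P) = -3 + P + X
t(E) = E*(-13 + E) (t(E) = (E + (-3 - 5 - 5))*E = (E - 13)*E = (-13 + E)*E = E*(-13 + E))
u*(U(-1)*(-23)) + t(-1) = -105*(-23)/2 - (-13 - 1) = -42*(-115/4) - 1*(-14) = 2415/2 + 14 = 2443/2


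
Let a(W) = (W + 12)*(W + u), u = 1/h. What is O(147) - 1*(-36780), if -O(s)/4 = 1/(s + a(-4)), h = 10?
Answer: 21295600/579 ≈ 36780.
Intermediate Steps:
u = ⅒ (u = 1/10 = ⅒ ≈ 0.10000)
a(W) = (12 + W)*(⅒ + W) (a(W) = (W + 12)*(W + ⅒) = (12 + W)*(⅒ + W))
O(s) = -4/(-156/5 + s) (O(s) = -4/(s + (6/5 + (-4)² + (121/10)*(-4))) = -4/(s + (6/5 + 16 - 242/5)) = -4/(s - 156/5) = -4/(-156/5 + s))
O(147) - 1*(-36780) = -20/(-156 + 5*147) - 1*(-36780) = -20/(-156 + 735) + 36780 = -20/579 + 36780 = 21295600/579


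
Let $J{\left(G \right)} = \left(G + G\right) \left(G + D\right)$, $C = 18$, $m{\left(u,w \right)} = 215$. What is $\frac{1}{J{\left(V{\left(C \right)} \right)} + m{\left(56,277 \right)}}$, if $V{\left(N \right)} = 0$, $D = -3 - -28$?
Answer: $\frac{1}{215} \approx 0.0046512$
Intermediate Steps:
$D = 25$ ($D = -3 + 28 = 25$)
$J{\left(G \right)} = 2 G \left(25 + G\right)$ ($J{\left(G \right)} = \left(G + G\right) \left(G + 25\right) = 2 G \left(25 + G\right)$)
$\frac{1}{J{\left(V{\left(C \right)} \right)} + m{\left(56,277 \right)}} = \frac{1}{2 \cdot 0 \left(25 + 0\right) + 215} = \frac{1}{2 \cdot 0 \cdot 25 + 215} = \frac{1}{0 + 215} = \frac{1}{215}$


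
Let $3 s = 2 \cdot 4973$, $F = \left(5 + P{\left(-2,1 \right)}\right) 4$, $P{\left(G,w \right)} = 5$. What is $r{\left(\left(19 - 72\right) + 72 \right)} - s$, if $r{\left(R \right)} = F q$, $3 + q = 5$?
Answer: $- \frac{9706}{3} \approx -3235.3$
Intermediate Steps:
$q = 2$ ($q = -3 + 5 = 2$)
$F = 40$ ($F = \left(5 + 5\right) 4 = 10 \cdot 4 = 40$)
$r{\left(R \right)} = 80$ ($r{\left(R \right)} = 40 \cdot 2 = 80$)
$s = \frac{9946}{3}$ ($s = \frac{2 \cdot 4973}{3} = \frac{1}{3} \cdot 9946 = \frac{9946}{3} \approx 3315.3$)
$r{\left(\left(19 - 72\right) + 72 \right)} - s = 80 - \frac{9946}{3} = - \frac{9706}{3}$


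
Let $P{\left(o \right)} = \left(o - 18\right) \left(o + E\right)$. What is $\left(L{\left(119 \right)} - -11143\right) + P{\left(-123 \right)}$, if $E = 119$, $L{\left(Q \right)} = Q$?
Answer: $11826$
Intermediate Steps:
$P{\left(o \right)} = \left(-18 + o\right) \left(119 + o\right)$ ($P{\left(o \right)} = \left(o - 18\right) \left(o + 119\right) = \left(-18 + o\right) \left(119 + o\right)$)
$\left(L{\left(119 \right)} - -11143\right) + P{\left(-123 \right)} = \left(119 - -11143\right) + \left(-2142 + \left(-123\right)^{2} + 101 \left(-123\right)\right) = \left(119 + \left(-1030 + 12173\right)\right) - -564 = \left(119 + 11143\right) + 564 = 11262 + 564 = 11826$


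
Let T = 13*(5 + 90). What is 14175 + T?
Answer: 15410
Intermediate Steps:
T = 1235 (T = 13*95 = 1235)
14175 + T = 14175 + 1235 = 15410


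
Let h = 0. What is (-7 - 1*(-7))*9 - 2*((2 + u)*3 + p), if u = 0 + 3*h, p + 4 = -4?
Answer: 4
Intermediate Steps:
p = -8 (p = -4 - 4 = -8)
u = 0 (u = 0 + 3*0 = 0 + 0 = 0)
(-7 - 1*(-7))*9 - 2*((2 + u)*3 + p) = (-7 - 1*(-7))*9 - 2*((2 + 0)*3 - 8) = (-7 + 7)*9 - 2*(2*3 - 8) = 0*9 - 2*(6 - 8) = 0 - 2*(-2) = 0 + 4 = 4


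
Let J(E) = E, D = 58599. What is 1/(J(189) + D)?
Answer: 1/58788 ≈ 1.7010e-5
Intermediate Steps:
1/(J(189) + D) = 1/(189 + 58599) = 1/58788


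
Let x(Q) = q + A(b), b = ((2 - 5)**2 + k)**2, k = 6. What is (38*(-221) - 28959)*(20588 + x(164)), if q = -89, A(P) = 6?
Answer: -766005285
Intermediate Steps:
b = 225 (b = ((2 - 5)**2 + 6)**2 = ((-3)**2 + 6)**2 = (9 + 6)**2 = 15**2 = 225)
x(Q) = -83 (x(Q) = -89 + 6 = -83)
(38*(-221) - 28959)*(20588 + x(164)) = (38*(-221) - 28959)*(20588 - 83) = (-8398 - 28959)*20505 = -37357*20505 = -766005285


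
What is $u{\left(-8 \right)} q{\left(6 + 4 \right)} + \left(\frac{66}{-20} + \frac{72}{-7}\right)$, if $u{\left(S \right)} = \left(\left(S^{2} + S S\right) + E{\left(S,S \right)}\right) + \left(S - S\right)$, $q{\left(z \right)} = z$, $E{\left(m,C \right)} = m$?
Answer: $\frac{83049}{70} \approx 1186.4$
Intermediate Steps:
$u{\left(S \right)} = S + 2 S^{2}$ ($u{\left(S \right)} = \left(\left(S^{2} + S S\right) + S\right) + \left(S - S\right) = \left(\left(S^{2} + S^{2}\right) + S\right) + 0 = \left(2 S^{2} + S\right) + 0 = \left(S + 2 S^{2}\right) + 0 = S + 2 S^{2}$)
$u{\left(-8 \right)} q{\left(6 + 4 \right)} + \left(\frac{66}{-20} + \frac{72}{-7}\right) = - 8 \left(1 + 2 \left(-8\right)\right) \left(6 + 4\right) + \left(\frac{66}{-20} + \frac{72}{-7}\right) = - 8 \left(1 - 16\right) 10 + \left(66 \left(- \frac{1}{20}\right) + 72 \left(- \frac{1}{7}\right)\right) = \left(-8\right) \left(-15\right) 10 - \frac{951}{70} = 120 \cdot 10 - \frac{951}{70} = 1200 - \frac{951}{70} = \frac{83049}{70}$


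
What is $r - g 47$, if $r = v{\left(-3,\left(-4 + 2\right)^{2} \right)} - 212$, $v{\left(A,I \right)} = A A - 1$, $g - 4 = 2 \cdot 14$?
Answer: $-1708$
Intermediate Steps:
$g = 32$ ($g = 4 + 2 \cdot 14 = 4 + 28 = 32$)
$v{\left(A,I \right)} = -1 + A^{2}$ ($v{\left(A,I \right)} = A^{2} - 1 = -1 + A^{2}$)
$r = -204$ ($r = \left(-1 + \left(-3\right)^{2}\right) - 212 = \left(-1 + 9\right) - 212 = 8 - 212 = -204$)
$r - g 47 = -204 - 32 \cdot 47 = -204 - 1504 = -1708$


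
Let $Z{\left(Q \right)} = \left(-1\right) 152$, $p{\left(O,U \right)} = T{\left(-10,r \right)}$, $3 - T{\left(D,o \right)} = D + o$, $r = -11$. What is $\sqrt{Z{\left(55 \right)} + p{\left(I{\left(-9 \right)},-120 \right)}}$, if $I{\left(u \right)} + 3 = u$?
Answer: $8 i \sqrt{2} \approx 11.314 i$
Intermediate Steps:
$I{\left(u \right)} = -3 + u$
$T{\left(D,o \right)} = 3 - D - o$ ($T{\left(D,o \right)} = 3 - \left(D + o\right) = 3 - D - o$)
$p{\left(O,U \right)} = 24$ ($p{\left(O,U \right)} = 3 - -10 - -11 = 3 + 10 + 11 = 24$)
$Z{\left(Q \right)} = -152$
$\sqrt{Z{\left(55 \right)} + p{\left(I{\left(-9 \right)},-120 \right)}} = \sqrt{-152 + 24} = \sqrt{-128} = 8 i \sqrt{2}$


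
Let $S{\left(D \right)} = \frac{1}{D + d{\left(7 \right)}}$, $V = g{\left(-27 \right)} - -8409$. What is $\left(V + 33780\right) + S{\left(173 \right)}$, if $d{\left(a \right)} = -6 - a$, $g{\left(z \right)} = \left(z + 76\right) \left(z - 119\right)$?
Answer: $\frac{5605601}{160} \approx 35035.0$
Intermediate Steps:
$g{\left(z \right)} = \left(-119 + z\right) \left(76 + z\right)$ ($g{\left(z \right)} = \left(76 + z\right) \left(-119 + z\right) = \left(-119 + z\right) \left(76 + z\right)$)
$V = 1255$ ($V = \left(-9044 + \left(-27\right)^{2} - -1161\right) - -8409 = \left(-9044 + 729 + 1161\right) + 8409 = -7154 + 8409 = 1255$)
$S{\left(D \right)} = \frac{1}{-13 + D}$ ($S{\left(D \right)} = \frac{1}{D - 13} = \frac{1}{-13 + D}$)
$\left(V + 33780\right) + S{\left(173 \right)} = \left(1255 + 33780\right) + \frac{1}{-13 + 173} = 35035 + \frac{1}{160} = \frac{5605601}{160}$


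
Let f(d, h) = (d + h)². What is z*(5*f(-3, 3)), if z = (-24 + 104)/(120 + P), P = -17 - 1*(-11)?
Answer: 0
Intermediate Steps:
P = -6 (P = -17 + 11 = -6)
z = 40/57 (z = (-24 + 104)/(120 - 6) = 80/114 = 80*(1/114) = 40/57 ≈ 0.70175)
z*(5*f(-3, 3)) = 40*(5*(-3 + 3)²)/57 = 40*(5*0²)/57 = 40*(5*0)/57 = (40/57)*0 = 0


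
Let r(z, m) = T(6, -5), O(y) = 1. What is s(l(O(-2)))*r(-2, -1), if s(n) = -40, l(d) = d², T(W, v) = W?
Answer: -240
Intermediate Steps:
r(z, m) = 6
s(l(O(-2)))*r(-2, -1) = -40*6 = -240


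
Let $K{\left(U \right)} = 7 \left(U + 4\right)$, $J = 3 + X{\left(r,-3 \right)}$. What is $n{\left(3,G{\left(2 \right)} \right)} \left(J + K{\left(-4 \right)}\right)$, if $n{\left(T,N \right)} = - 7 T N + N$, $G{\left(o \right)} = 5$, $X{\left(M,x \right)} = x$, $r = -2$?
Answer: $0$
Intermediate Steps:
$J = 0$ ($J = 3 - 3 = 0$)
$n{\left(T,N \right)} = N - 7 N T$ ($n{\left(T,N \right)} = - 7 N T + N = N - 7 N T$)
$K{\left(U \right)} = 28 + 7 U$ ($K{\left(U \right)} = 7 \left(4 + U\right) = 28 + 7 U$)
$n{\left(3,G{\left(2 \right)} \right)} \left(J + K{\left(-4 \right)}\right) = 5 \left(1 - 21\right) \left(0 + \left(28 + 7 \left(-4\right)\right)\right) = 5 \left(1 - 21\right) \left(0 + \left(28 - 28\right)\right) = 5 \left(-20\right) \left(0 + 0\right) = \left(-100\right) 0 = 0$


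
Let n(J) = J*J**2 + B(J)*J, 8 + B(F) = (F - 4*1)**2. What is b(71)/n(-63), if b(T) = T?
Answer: -71/532350 ≈ -0.00013337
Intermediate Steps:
B(F) = -8 + (-4 + F)**2 (B(F) = -8 + (F - 4*1)**2 = -8 + (F - 4)**2 = -8 + (-4 + F)**2)
n(J) = J**3 + J*(-8 + (-4 + J)**2) (n(J) = J*J**2 + (-8 + (-4 + J)**2)*J = J**3 + J*(-8 + (-4 + J)**2))
b(71)/n(-63) = 71/((-63*(-8 + (-63)**2 + (-4 - 63)**2))) = 71/((-63*(-8 + 3969 + (-67)**2))) = 71/((-63*(-8 + 3969 + 4489))) = 71/((-63*8450)) = 71/(-532350) = 71*(-1/532350) = -71/532350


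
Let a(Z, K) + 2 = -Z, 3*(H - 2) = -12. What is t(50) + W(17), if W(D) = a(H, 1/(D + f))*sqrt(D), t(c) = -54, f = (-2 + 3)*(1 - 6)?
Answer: -54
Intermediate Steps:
H = -2 (H = 2 + (1/3)*(-12) = 2 - 4 = -2)
f = -5 (f = 1*(-5) = -5)
a(Z, K) = -2 - Z
W(D) = 0 (W(D) = (-2 - 1*(-2))*sqrt(D) = (-2 + 2)*sqrt(D) = 0*sqrt(D) = 0)
t(50) + W(17) = -54 + 0 = -54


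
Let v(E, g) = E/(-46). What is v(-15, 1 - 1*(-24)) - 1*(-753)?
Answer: 34653/46 ≈ 753.33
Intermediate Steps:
v(E, g) = -E/46 (v(E, g) = E*(-1/46) = -E/46)
v(-15, 1 - 1*(-24)) - 1*(-753) = -1/46*(-15) - 1*(-753) = 15/46 + 753 = 34653/46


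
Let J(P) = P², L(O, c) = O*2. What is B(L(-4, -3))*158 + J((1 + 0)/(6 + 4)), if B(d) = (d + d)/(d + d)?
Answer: 15801/100 ≈ 158.01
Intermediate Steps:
L(O, c) = 2*O
B(d) = 1 (B(d) = (2*d)/((2*d)) = (2*d)*(1/(2*d)) = 1)
B(L(-4, -3))*158 + J((1 + 0)/(6 + 4)) = 1*158 + ((1 + 0)/(6 + 4))² = 158 + (1/10)² = 158 + (1*(⅒))² = 158 + (⅒)² = 158 + 1/100 = 15801/100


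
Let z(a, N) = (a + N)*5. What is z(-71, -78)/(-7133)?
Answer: 745/7133 ≈ 0.10444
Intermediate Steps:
z(a, N) = 5*N + 5*a (z(a, N) = (N + a)*5 = 5*N + 5*a)
z(-71, -78)/(-7133) = (5*(-78) + 5*(-71))/(-7133) = (-390 - 355)*(-1/7133) = -745*(-1/7133) = 745/7133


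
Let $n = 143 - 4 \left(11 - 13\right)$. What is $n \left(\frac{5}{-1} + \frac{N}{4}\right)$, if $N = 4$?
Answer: $-604$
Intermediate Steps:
$n = 151$ ($n = 143 - -8 = 143 + 8 = 151$)
$n \left(\frac{5}{-1} + \frac{N}{4}\right) = 151 \left(\frac{5}{-1} + \frac{4}{4}\right) = 151 \left(5 \left(-1\right) + 4 \cdot \frac{1}{4}\right) = 151 \left(-5 + 1\right) = 151 \left(-4\right) = -604$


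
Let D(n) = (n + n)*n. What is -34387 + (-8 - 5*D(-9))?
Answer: -35205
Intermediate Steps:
D(n) = 2*n**2 (D(n) = (2*n)*n = 2*n**2)
-34387 + (-8 - 5*D(-9)) = -34387 + (-8 - 10*(-9)**2) = -34387 + (-8 - 10*81) = -34387 + (-8 - 5*162) = -34387 + (-8 - 810) = -34387 - 818 = -35205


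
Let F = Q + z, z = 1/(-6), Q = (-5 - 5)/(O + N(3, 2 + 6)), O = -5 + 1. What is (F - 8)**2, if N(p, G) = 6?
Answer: 6241/36 ≈ 173.36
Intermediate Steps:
O = -4
Q = -5 (Q = (-5 - 5)/(-4 + 6) = -10/2 = -10*1/2 = -5)
z = -1/6 ≈ -0.16667
F = -31/6 (F = -5 - 1/6 = -31/6 ≈ -5.1667)
(F - 8)**2 = (-31/6 - 8)**2 = (-79/6)**2 = 6241/36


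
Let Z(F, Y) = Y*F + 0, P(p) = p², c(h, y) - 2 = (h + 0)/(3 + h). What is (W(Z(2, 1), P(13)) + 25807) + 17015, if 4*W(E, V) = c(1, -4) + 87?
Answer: 685509/16 ≈ 42844.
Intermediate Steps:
c(h, y) = 2 + h/(3 + h) (c(h, y) = 2 + (h + 0)/(3 + h) = 2 + h/(3 + h))
Z(F, Y) = F*Y (Z(F, Y) = F*Y + 0 = F*Y)
W(E, V) = 357/16 (W(E, V) = (3*(2 + 1)/(3 + 1) + 87)/4 = (3*3/4 + 87)/4 = (3*(¼)*3 + 87)/4 = (9/4 + 87)/4 = (¼)*(357/4) = 357/16)
(W(Z(2, 1), P(13)) + 25807) + 17015 = (357/16 + 25807) + 17015 = 413269/16 + 17015 = 685509/16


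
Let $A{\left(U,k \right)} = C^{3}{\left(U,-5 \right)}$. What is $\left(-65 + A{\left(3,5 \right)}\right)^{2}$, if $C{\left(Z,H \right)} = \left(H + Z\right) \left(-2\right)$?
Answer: $1$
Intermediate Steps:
$C{\left(Z,H \right)} = - 2 H - 2 Z$
$A{\left(U,k \right)} = \left(10 - 2 U\right)^{3}$ ($A{\left(U,k \right)} = \left(\left(-2\right) \left(-5\right) - 2 U\right)^{3} = \left(10 - 2 U\right)^{3}$)
$\left(-65 + A{\left(3,5 \right)}\right)^{2} = \left(-65 - 8 \left(-5 + 3\right)^{3}\right)^{2} = \left(-65 - 8 \left(-2\right)^{3}\right)^{2} = \left(-65 - -64\right)^{2} = \left(-65 + 64\right)^{2} = \left(-1\right)^{2} = 1$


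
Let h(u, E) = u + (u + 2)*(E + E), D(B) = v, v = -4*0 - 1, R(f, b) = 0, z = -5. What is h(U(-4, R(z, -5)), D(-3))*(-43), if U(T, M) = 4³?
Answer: 2924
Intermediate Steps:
U(T, M) = 64
v = -1 (v = 0 - 1 = -1)
D(B) = -1
h(u, E) = u + 2*E*(2 + u) (h(u, E) = u + (2 + u)*(2*E) = u + 2*E*(2 + u))
h(U(-4, R(z, -5)), D(-3))*(-43) = (64 + 4*(-1) + 2*(-1)*64)*(-43) = (64 - 4 - 128)*(-43) = -68*(-43) = 2924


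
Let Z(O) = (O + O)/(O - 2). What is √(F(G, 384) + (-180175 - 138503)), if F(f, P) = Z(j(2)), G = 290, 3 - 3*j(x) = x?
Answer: 4*I*√497935/5 ≈ 564.52*I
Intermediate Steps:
j(x) = 1 - x/3
Z(O) = 2*O/(-2 + O) (Z(O) = (2*O)/(-2 + O) = 2*O/(-2 + O))
F(f, P) = -⅖ (F(f, P) = 2*(1 - ⅓*2)/(-2 + (1 - ⅓*2)) = 2*(1 - ⅔)/(-2 + (1 - ⅔)) = 2*(⅓)/(-2 + ⅓) = 2*(⅓)/(-5/3) = 2*(⅓)*(-⅗) = -⅖)
√(F(G, 384) + (-180175 - 138503)) = √(-⅖ + (-180175 - 138503)) = √(-⅖ - 318678) = √(-1593392/5) = 4*I*√497935/5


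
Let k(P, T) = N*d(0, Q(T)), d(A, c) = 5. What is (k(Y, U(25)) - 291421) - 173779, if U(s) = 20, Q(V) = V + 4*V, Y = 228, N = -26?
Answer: -465330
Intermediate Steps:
Q(V) = 5*V
k(P, T) = -130 (k(P, T) = -26*5 = -130)
(k(Y, U(25)) - 291421) - 173779 = (-130 - 291421) - 173779 = -291551 - 173779 = -465330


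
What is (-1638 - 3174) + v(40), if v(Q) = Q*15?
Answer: -4212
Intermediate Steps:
v(Q) = 15*Q
(-1638 - 3174) + v(40) = (-1638 - 3174) + 15*40 = -4812 + 600 = -4212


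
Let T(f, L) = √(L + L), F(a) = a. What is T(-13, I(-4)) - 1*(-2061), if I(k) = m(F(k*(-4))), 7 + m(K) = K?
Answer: 2061 + 3*√2 ≈ 2065.2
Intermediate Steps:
m(K) = -7 + K
I(k) = -7 - 4*k (I(k) = -7 + k*(-4) = -7 - 4*k)
T(f, L) = √2*√L (T(f, L) = √(2*L) = √2*√L)
T(-13, I(-4)) - 1*(-2061) = √2*√(-7 - 4*(-4)) - 1*(-2061) = √2*√(-7 + 16) + 2061 = √2*√9 + 2061 = √2*3 + 2061 = 3*√2 + 2061 = 2061 + 3*√2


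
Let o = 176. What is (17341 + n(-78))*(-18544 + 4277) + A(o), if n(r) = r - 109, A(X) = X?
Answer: -244735942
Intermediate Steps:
n(r) = -109 + r
(17341 + n(-78))*(-18544 + 4277) + A(o) = (17341 + (-109 - 78))*(-18544 + 4277) + 176 = (17341 - 187)*(-14267) + 176 = 17154*(-14267) + 176 = -244736118 + 176 = -244735942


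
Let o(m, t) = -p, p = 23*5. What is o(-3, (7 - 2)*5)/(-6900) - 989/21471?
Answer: -12623/429420 ≈ -0.029395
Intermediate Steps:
p = 115
o(m, t) = -115 (o(m, t) = -1*115 = -115)
o(-3, (7 - 2)*5)/(-6900) - 989/21471 = -115/(-6900) - 989/21471 = -115*(-1/6900) - 989*1/21471 = 1/60 - 989/21471 = -12623/429420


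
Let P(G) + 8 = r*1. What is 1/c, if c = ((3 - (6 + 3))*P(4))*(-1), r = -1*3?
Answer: -1/66 ≈ -0.015152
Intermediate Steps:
r = -3
P(G) = -11 (P(G) = -8 - 3*1 = -8 - 3 = -11)
c = -66 (c = ((3 - (6 + 3))*(-11))*(-1) = ((3 - 1*9)*(-11))*(-1) = ((3 - 9)*(-11))*(-1) = -6*(-11)*(-1) = 66*(-1) = -66)
1/c = 1/(-66) = -1/66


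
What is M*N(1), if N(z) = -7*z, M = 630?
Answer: -4410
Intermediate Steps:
M*N(1) = 630*(-7*1) = 630*(-7) = -4410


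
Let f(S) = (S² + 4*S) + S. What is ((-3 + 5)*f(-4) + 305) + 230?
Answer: 527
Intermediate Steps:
f(S) = S² + 5*S
((-3 + 5)*f(-4) + 305) + 230 = ((-3 + 5)*(-4*(5 - 4)) + 305) + 230 = (2*(-4*1) + 305) + 230 = (2*(-4) + 305) + 230 = (-8 + 305) + 230 = 297 + 230 = 527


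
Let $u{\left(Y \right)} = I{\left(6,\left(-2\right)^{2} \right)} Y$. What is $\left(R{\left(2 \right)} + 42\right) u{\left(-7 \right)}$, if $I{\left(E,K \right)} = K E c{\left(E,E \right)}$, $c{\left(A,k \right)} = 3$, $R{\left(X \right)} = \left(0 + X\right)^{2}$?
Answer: $-23184$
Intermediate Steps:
$R{\left(X \right)} = X^{2}$
$I{\left(E,K \right)} = 3 E K$ ($I{\left(E,K \right)} = K E 3 = E K 3 = 3 E K$)
$u{\left(Y \right)} = 72 Y$ ($u{\left(Y \right)} = 3 \cdot 6 \left(-2\right)^{2} Y = 3 \cdot 6 \cdot 4 Y = 72 Y$)
$\left(R{\left(2 \right)} + 42\right) u{\left(-7 \right)} = \left(2^{2} + 42\right) 72 \left(-7\right) = \left(4 + 42\right) \left(-504\right) = 46 \left(-504\right) = -23184$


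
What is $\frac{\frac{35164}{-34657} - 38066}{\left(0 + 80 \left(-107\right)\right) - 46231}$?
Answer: $\frac{1319288526}{1898891687} \approx 0.69477$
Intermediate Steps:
$\frac{\frac{35164}{-34657} - 38066}{\left(0 + 80 \left(-107\right)\right) - 46231} = \frac{35164 \left(- \frac{1}{34657}\right) - 38066}{\left(0 - 8560\right) - 46231} = \frac{- \frac{35164}{34657} - 38066}{-8560 - 46231} = - \frac{1319288526}{34657 \left(-54791\right)} = \left(- \frac{1319288526}{34657}\right) \left(- \frac{1}{54791}\right) = \frac{1319288526}{1898891687}$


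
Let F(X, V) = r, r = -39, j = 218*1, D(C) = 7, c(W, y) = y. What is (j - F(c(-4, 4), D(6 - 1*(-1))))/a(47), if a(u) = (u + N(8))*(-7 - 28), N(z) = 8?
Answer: -257/1925 ≈ -0.13351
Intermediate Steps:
j = 218
F(X, V) = -39
a(u) = -280 - 35*u (a(u) = (u + 8)*(-7 - 28) = (8 + u)*(-35) = -280 - 35*u)
(j - F(c(-4, 4), D(6 - 1*(-1))))/a(47) = (218 - 1*(-39))/(-280 - 35*47) = (218 + 39)/(-280 - 1645) = 257/(-1925) = 257*(-1/1925) = -257/1925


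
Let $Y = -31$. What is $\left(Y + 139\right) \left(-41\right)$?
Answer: $-4428$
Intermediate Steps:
$\left(Y + 139\right) \left(-41\right) = \left(-31 + 139\right) \left(-41\right) = 108 \left(-41\right) = -4428$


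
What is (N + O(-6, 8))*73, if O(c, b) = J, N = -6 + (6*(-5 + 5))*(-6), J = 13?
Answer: 511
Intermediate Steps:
N = -6 (N = -6 + (6*0)*(-6) = -6 + 0*(-6) = -6 + 0 = -6)
O(c, b) = 13
(N + O(-6, 8))*73 = (-6 + 13)*73 = 7*73 = 511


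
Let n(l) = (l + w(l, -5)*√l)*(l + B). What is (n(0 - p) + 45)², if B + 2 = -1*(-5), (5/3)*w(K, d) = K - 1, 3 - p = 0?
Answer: 2025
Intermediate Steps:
p = 3 (p = 3 - 1*0 = 3 + 0 = 3)
w(K, d) = -⅗ + 3*K/5 (w(K, d) = 3*(K - 1)/5 = 3*(-1 + K)/5 = -⅗ + 3*K/5)
B = 3 (B = -2 - 1*(-5) = -2 + 5 = 3)
n(l) = (3 + l)*(l + √l*(-⅗ + 3*l/5)) (n(l) = (l + (-⅗ + 3*l/5)*√l)*(l + 3) = (l + √l*(-⅗ + 3*l/5))*(3 + l) = (3 + l)*(l + √l*(-⅗ + 3*l/5)))
(n(0 - p) + 45)² = (((0 - 1*3)² + 3*(0 - 1*3) + 3*(0 - 1*3)^(3/2)*(-1 + (0 - 1*3))/5 + 9*√(0 - 1*3)*(-1 + (0 - 1*3))/5) + 45)² = (((0 - 3)² + 3*(0 - 3) + 3*(0 - 3)^(3/2)*(-1 + (0 - 3))/5 + 9*√(0 - 3)*(-1 + (0 - 3))/5) + 45)² = (((-3)² + 3*(-3) + 3*(-3)^(3/2)*(-1 - 3)/5 + 9*√(-3)*(-1 - 3)/5) + 45)² = ((9 - 9 + (⅗)*(-3*I*√3)*(-4) + (9/5)*(I*√3)*(-4)) + 45)² = ((9 - 9 + 36*I*√3/5 - 36*I*√3/5) + 45)² = (0 + 45)² = 45² = 2025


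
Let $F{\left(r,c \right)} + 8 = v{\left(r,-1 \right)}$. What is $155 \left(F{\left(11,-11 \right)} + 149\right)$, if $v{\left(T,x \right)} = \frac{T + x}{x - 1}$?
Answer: $21080$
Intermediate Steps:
$v{\left(T,x \right)} = \frac{T + x}{-1 + x}$
$F{\left(r,c \right)} = - \frac{15}{2} - \frac{r}{2}$ ($F{\left(r,c \right)} = -8 + \frac{r - 1}{-1 - 1} = -8 + \frac{-1 + r}{-2} = -8 - \frac{-1 + r}{2} = -8 - \left(- \frac{1}{2} + \frac{r}{2}\right) = - \frac{15}{2} - \frac{r}{2}$)
$155 \left(F{\left(11,-11 \right)} + 149\right) = 155 \left(\left(- \frac{15}{2} - \frac{11}{2}\right) + 149\right) = 155 \left(-13 + 149\right) = 155 \cdot 136 = 21080$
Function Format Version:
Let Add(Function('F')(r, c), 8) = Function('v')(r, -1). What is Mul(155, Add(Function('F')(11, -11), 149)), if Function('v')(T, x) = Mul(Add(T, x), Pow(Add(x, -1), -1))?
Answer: 21080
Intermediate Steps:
Function('v')(T, x) = Mul(Pow(Add(-1, x), -1), Add(T, x)) (Function('v')(T, x) = Mul(Add(T, x), Pow(Add(-1, x), -1)) = Mul(Pow(Add(-1, x), -1), Add(T, x)))
Function('F')(r, c) = Add(Rational(-15, 2), Mul(Rational(-1, 2), r)) (Function('F')(r, c) = Add(-8, Mul(Pow(Add(-1, -1), -1), Add(r, -1))) = Add(-8, Mul(Pow(-2, -1), Add(-1, r))) = Add(-8, Mul(Rational(-1, 2), Add(-1, r))) = Add(-8, Add(Rational(1, 2), Mul(Rational(-1, 2), r))) = Add(Rational(-15, 2), Mul(Rational(-1, 2), r)))
Mul(155, Add(Function('F')(11, -11), 149)) = Mul(155, Add(Add(Rational(-15, 2), Mul(Rational(-1, 2), 11)), 149)) = Mul(155, Add(Add(Rational(-15, 2), Rational(-11, 2)), 149)) = Mul(155, Add(-13, 149)) = Mul(155, 136) = 21080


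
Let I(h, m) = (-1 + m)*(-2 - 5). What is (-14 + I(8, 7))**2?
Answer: 3136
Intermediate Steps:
I(h, m) = 7 - 7*m (I(h, m) = (-1 + m)*(-7) = 7 - 7*m)
(-14 + I(8, 7))**2 = (-14 + (7 - 7*7))**2 = (-14 + (7 - 49))**2 = (-14 - 42)**2 = (-56)**2 = 3136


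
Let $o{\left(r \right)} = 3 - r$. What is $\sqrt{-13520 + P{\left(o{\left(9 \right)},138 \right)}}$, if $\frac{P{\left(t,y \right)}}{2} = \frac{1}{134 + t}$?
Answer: $\frac{i \sqrt{865279}}{8} \approx 116.28 i$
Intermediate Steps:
$P{\left(t,y \right)} = \frac{2}{134 + t}$
$\sqrt{-13520 + P{\left(o{\left(9 \right)},138 \right)}} = \sqrt{-13520 + \frac{2}{134 + \left(3 - 9\right)}} = \sqrt{-13520 + \frac{2}{134 - 6}} = \sqrt{-13520 + \frac{2}{128}} = \sqrt{-13520 + 2 \cdot \frac{1}{128}} = \sqrt{-13520 + \frac{1}{64}} = \sqrt{- \frac{865279}{64}} = \frac{i \sqrt{865279}}{8}$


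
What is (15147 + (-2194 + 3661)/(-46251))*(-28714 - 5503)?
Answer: -2663460518590/5139 ≈ -5.1828e+8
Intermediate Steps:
(15147 + (-2194 + 3661)/(-46251))*(-28714 - 5503) = (15147 + 1467*(-1/46251))*(-34217) = (15147 - 163/5139)*(-34217) = (77840270/5139)*(-34217) = -2663460518590/5139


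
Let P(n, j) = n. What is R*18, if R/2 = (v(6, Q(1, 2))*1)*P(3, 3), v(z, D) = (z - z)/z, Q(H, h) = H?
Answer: 0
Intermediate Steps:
v(z, D) = 0 (v(z, D) = 0/z = 0)
R = 0 (R = 2*((0*1)*3) = 2*(0*3) = 2*0 = 0)
R*18 = 0*18 = 0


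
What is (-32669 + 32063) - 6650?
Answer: -7256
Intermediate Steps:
(-32669 + 32063) - 6650 = -606 - 6650 = -7256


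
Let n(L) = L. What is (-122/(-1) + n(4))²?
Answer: 15876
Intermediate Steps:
(-122/(-1) + n(4))² = (-122/(-1) + 4)² = (-122*(-1) + 4)² = (122 + 4)² = 126² = 15876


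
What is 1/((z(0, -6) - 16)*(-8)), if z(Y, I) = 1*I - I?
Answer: 1/128 ≈ 0.0078125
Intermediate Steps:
z(Y, I) = 0 (z(Y, I) = I - I = 0)
1/((z(0, -6) - 16)*(-8)) = 1/((0 - 16)*(-8)) = 1/(-16*(-8)) = 1/128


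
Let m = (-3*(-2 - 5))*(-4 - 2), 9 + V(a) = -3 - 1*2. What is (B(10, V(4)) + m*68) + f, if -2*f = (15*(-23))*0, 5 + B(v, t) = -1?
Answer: -8574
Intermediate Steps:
V(a) = -14 (V(a) = -9 + (-3 - 1*2) = -9 + (-3 - 2) = -9 - 5 = -14)
B(v, t) = -6 (B(v, t) = -5 - 1 = -6)
m = -126 (m = -3*(-7)*(-6) = 21*(-6) = -126)
f = 0 (f = -15*(-23)*0/2 = -(-345)*0/2 = -½*0 = 0)
(B(10, V(4)) + m*68) + f = (-6 - 126*68) + 0 = (-6 - 8568) + 0 = -8574 + 0 = -8574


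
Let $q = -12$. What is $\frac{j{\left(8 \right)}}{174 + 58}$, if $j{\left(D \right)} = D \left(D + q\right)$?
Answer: $- \frac{4}{29} \approx -0.13793$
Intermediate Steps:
$j{\left(D \right)} = D \left(-12 + D\right)$ ($j{\left(D \right)} = D \left(D - 12\right) = D \left(-12 + D\right)$)
$\frac{j{\left(8 \right)}}{174 + 58} = \frac{8 \left(-12 + 8\right)}{174 + 58} = \frac{8 \left(-4\right)}{232} = \frac{1}{232} \left(-32\right) = - \frac{4}{29}$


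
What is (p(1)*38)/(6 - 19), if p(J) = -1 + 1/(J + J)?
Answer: 19/13 ≈ 1.4615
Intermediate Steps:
p(J) = -1 + 1/(2*J)
(p(1)*38)/(6 - 19) = (((½ - 1*1)/1)*38)/(6 - 19) = ((1*(½ - 1))*38)/(-13) = ((1*(-½))*38)*(-1/13) = -½*38*(-1/13) = -19*(-1/13) = 19/13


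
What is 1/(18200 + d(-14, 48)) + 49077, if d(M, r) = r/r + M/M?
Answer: 893299555/18202 ≈ 49077.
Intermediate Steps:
d(M, r) = 2 (d(M, r) = 1 + 1 = 2)
1/(18200 + d(-14, 48)) + 49077 = 1/(18200 + 2) + 49077 = 1/18202 + 49077 = 893299555/18202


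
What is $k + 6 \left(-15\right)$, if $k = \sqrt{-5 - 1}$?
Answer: $-90 + i \sqrt{6} \approx -90.0 + 2.4495 i$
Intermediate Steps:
$k = i \sqrt{6}$ ($k = \sqrt{-6} = i \sqrt{6} \approx 2.4495 i$)
$k + 6 \left(-15\right) = i \sqrt{6} + 6 \left(-15\right) = i \sqrt{6} - 90 = -90 + i \sqrt{6}$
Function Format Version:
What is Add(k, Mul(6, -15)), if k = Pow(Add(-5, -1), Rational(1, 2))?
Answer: Add(-90, Mul(I, Pow(6, Rational(1, 2)))) ≈ Add(-90.000, Mul(2.4495, I))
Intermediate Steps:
k = Mul(I, Pow(6, Rational(1, 2))) (k = Pow(-6, Rational(1, 2)) = Mul(I, Pow(6, Rational(1, 2))) ≈ Mul(2.4495, I))
Add(k, Mul(6, -15)) = Add(Mul(I, Pow(6, Rational(1, 2))), Mul(6, -15)) = Add(Mul(I, Pow(6, Rational(1, 2))), -90) = Add(-90, Mul(I, Pow(6, Rational(1, 2))))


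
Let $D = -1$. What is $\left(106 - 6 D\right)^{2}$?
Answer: $12544$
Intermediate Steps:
$\left(106 - 6 D\right)^{2} = \left(106 - -6\right)^{2} = \left(106 + 6\right)^{2} = 112^{2} = 12544$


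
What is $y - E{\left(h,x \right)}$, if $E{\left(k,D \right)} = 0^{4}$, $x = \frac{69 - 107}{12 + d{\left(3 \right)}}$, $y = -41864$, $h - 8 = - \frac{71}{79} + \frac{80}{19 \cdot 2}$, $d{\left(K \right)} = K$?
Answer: $-41864$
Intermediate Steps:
$h = \frac{13819}{1501}$ ($h = 8 + \left(- \frac{71}{79} + \frac{80}{19 \cdot 2}\right) = 8 + \left(\left(-71\right) \frac{1}{79} + \frac{80}{38}\right) = 8 + \left(- \frac{71}{79} + 80 \cdot \frac{1}{38}\right) = 8 + \left(- \frac{71}{79} + \frac{40}{19}\right) = 8 + \frac{1811}{1501} = \frac{13819}{1501} \approx 9.2065$)
$x = - \frac{38}{15}$ ($x = \frac{69 - 107}{12 + 3} = - \frac{38}{15} \approx -2.5333$)
$E{\left(k,D \right)} = 0$
$y - E{\left(h,x \right)} = -41864 - 0 = -41864 + 0 = -41864$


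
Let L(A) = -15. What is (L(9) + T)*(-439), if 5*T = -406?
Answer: 211159/5 ≈ 42232.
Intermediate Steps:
T = -406/5 (T = (1/5)*(-406) = -406/5 ≈ -81.200)
(L(9) + T)*(-439) = (-15 - 406/5)*(-439) = -481/5*(-439) = 211159/5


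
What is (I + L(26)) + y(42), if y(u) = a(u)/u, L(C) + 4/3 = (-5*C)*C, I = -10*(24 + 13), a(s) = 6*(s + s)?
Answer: -11218/3 ≈ -3739.3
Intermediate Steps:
a(s) = 12*s (a(s) = 6*(2*s) = 12*s)
I = -370 (I = -10*37 = -370)
L(C) = -4/3 - 5*C² (L(C) = -4/3 + (-5*C)*C = -4/3 - 5*C²)
y(u) = 12 (y(u) = (12*u)/u = 12)
(I + L(26)) + y(42) = (-370 + (-4/3 - 5*26²)) + 12 = (-370 + (-4/3 - 5*676)) + 12 = (-370 + (-4/3 - 3380)) + 12 = (-370 - 10144/3) + 12 = -11254/3 + 12 = -11218/3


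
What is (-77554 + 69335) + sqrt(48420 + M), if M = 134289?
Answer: -8219 + 3*sqrt(20301) ≈ -7791.6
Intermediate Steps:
(-77554 + 69335) + sqrt(48420 + M) = (-77554 + 69335) + sqrt(48420 + 134289) = -8219 + sqrt(182709) = -8219 + 3*sqrt(20301)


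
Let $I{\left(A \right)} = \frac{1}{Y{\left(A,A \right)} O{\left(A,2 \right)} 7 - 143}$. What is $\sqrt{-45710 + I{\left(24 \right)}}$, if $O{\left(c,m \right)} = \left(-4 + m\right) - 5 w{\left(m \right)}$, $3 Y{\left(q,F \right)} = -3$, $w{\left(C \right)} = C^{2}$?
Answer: $\frac{i \sqrt{5530899}}{11} \approx 213.8 i$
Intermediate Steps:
$Y{\left(q,F \right)} = -1$ ($Y{\left(q,F \right)} = \frac{1}{3} \left(-3\right) = -1$)
$O{\left(c,m \right)} = -4 + m - 5 m^{2}$ ($O{\left(c,m \right)} = \left(-4 + m\right) - 5 m^{2} = -4 + m - 5 m^{2}$)
$I{\left(A \right)} = \frac{1}{11}$ ($I{\left(A \right)} = \frac{1}{- (-4 + 2 - 5 \cdot 2^{2}) 7 - 143} = \frac{1}{- (-4 + 2 - 20) 7 - 143} = \frac{1}{\left(-1\right) \left(-22\right) 7 - 143} = \frac{1}{22 \cdot 7 - 143} = \frac{1}{154 - 143} = \frac{1}{11}$)
$\sqrt{-45710 + I{\left(24 \right)}} = \sqrt{-45710 + \frac{1}{11}} = \sqrt{- \frac{502809}{11}} = \frac{i \sqrt{5530899}}{11}$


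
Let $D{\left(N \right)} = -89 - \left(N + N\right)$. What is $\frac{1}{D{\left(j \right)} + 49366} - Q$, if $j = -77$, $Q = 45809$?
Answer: $- \frac{2264384678}{49431} \approx -45809.0$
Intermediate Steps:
$D{\left(N \right)} = -89 - 2 N$
$\frac{1}{D{\left(j \right)} + 49366} - Q = \frac{1}{\left(-89 - -154\right) + 49366} - 45809 = \frac{1}{\left(-89 + 154\right) + 49366} - 45809 = \frac{1}{65 + 49366} - 45809 = \frac{1}{49431} - 45809 = - \frac{2264384678}{49431}$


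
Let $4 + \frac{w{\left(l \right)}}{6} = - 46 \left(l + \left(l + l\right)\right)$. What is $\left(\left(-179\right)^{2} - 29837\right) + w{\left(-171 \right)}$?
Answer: $143768$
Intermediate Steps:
$w{\left(l \right)} = -24 - 828 l$ ($w{\left(l \right)} = -24 + 6 \left(- 46 \left(l + \left(l + l\right)\right)\right) = -24 + 6 \left(- 46 \left(l + 2 l\right)\right) = -24 + 6 \left(- 46 \cdot 3 l\right) = -24 + 6 \left(- 138 l\right) = -24 - 828 l$)
$\left(\left(-179\right)^{2} - 29837\right) + w{\left(-171 \right)} = \left(\left(-179\right)^{2} - 29837\right) - -141564 = \left(32041 - 29837\right) + \left(-24 + 141588\right) = 2204 + 141564 = 143768$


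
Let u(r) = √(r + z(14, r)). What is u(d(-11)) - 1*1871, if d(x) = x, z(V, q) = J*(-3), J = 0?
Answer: -1871 + I*√11 ≈ -1871.0 + 3.3166*I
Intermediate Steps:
z(V, q) = 0 (z(V, q) = 0*(-3) = 0)
u(r) = √r (u(r) = √(r + 0) = √r)
u(d(-11)) - 1*1871 = √(-11) - 1*1871 = I*√11 - 1871 = -1871 + I*√11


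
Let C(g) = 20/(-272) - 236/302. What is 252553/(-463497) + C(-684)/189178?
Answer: -490583145724475/900333515364888 ≈ -0.54489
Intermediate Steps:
C(g) = -8779/10268 (C(g) = 20*(-1/272) - 236*1/302 = -5/68 - 118/151 = -8779/10268)
252553/(-463497) + C(-684)/189178 = 252553/(-463497) - 8779/10268/189178 = 252553*(-1/463497) - 8779/10268*1/189178 = -252553/463497 - 8779/1942479704 = -490583145724475/900333515364888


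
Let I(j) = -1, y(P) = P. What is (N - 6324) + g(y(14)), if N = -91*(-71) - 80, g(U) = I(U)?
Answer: 56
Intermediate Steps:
g(U) = -1
N = 6381 (N = 6461 - 80 = 6381)
(N - 6324) + g(y(14)) = (6381 - 6324) - 1 = 57 - 1 = 56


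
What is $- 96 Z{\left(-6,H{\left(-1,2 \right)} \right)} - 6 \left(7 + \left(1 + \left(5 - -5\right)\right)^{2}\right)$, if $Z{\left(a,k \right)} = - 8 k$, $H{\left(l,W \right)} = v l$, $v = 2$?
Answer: $-2304$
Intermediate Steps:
$H{\left(l,W \right)} = 2 l$
$- 96 Z{\left(-6,H{\left(-1,2 \right)} \right)} - 6 \left(7 + \left(1 + \left(5 - -5\right)\right)^{2}\right) = - 96 \left(- 8 \cdot 2 \left(-1\right)\right) - 6 \left(7 + \left(1 + \left(5 - -5\right)\right)^{2}\right) = - 96 \left(\left(-8\right) \left(-2\right)\right) - 6 \left(7 + \left(1 + \left(5 + 5\right)\right)^{2}\right) = \left(-96\right) 16 - 6 \left(7 + \left(1 + 10\right)^{2}\right) = -1536 - 6 \left(7 + 11^{2}\right) = -1536 - 6 \left(7 + 121\right) = -1536 - 768 = -2304$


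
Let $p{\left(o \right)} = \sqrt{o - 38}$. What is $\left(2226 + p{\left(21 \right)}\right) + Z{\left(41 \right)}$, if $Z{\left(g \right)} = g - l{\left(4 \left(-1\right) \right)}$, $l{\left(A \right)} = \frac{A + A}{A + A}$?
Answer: $2266 + i \sqrt{17} \approx 2266.0 + 4.1231 i$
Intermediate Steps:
$p{\left(o \right)} = \sqrt{-38 + o}$
$l{\left(A \right)} = 1$ ($l{\left(A \right)} = \frac{2 A}{2 A} = 2 A \frac{1}{2 A} = 1$)
$Z{\left(g \right)} = -1 + g$ ($Z{\left(g \right)} = g - 1 = -1 + g$)
$\left(2226 + p{\left(21 \right)}\right) + Z{\left(41 \right)} = \left(2226 + \sqrt{-38 + 21}\right) + \left(-1 + 41\right) = \left(2226 + \sqrt{-17}\right) + 40 = \left(2226 + i \sqrt{17}\right) + 40 = 2266 + i \sqrt{17}$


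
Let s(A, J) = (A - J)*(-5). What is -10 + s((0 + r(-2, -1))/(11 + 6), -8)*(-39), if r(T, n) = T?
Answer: 25960/17 ≈ 1527.1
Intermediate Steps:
s(A, J) = -5*A + 5*J
-10 + s((0 + r(-2, -1))/(11 + 6), -8)*(-39) = -10 + (-5*(0 - 2)/(11 + 6) + 5*(-8))*(-39) = -10 + (-(-10)/17 - 40)*(-39) = -10 + (-5*(-2/17) - 40)*(-39) = -10 + (10/17 - 40)*(-39) = -10 - 670/17*(-39) = -10 + 26130/17 = 25960/17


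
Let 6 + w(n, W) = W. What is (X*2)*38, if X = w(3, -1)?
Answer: -532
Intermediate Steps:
w(n, W) = -6 + W
X = -7 (X = -6 - 1 = -7)
(X*2)*38 = -7*2*38 = -14*38 = -532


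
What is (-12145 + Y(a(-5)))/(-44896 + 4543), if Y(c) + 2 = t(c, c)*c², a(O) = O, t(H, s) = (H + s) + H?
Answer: 4174/13451 ≈ 0.31031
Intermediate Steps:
t(H, s) = s + 2*H
Y(c) = -2 + 3*c³ (Y(c) = -2 + (c + 2*c)*c² = -2 + (3*c)*c² = -2 + 3*c³)
(-12145 + Y(a(-5)))/(-44896 + 4543) = (-12145 + (-2 + 3*(-5)³))/(-44896 + 4543) = (-12145 + (-2 + 3*(-125)))/(-40353) = (-12145 + (-2 - 375))*(-1/40353) = (-12145 - 377)*(-1/40353) = -12522*(-1/40353) = 4174/13451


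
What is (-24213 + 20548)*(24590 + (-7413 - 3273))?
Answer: -50958160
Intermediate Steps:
(-24213 + 20548)*(24590 + (-7413 - 3273)) = -3665*(24590 - 10686) = -3665*13904 = -50958160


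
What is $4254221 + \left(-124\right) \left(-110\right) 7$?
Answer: $4349701$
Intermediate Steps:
$4254221 + \left(-124\right) \left(-110\right) 7 = 4254221 + 13640 \cdot 7 = 4254221 + 95480 = 4349701$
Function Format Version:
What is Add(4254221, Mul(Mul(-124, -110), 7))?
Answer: 4349701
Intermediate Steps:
Add(4254221, Mul(Mul(-124, -110), 7)) = Add(4254221, Mul(13640, 7)) = Add(4254221, 95480) = 4349701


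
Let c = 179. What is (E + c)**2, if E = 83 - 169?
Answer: 8649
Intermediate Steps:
E = -86
(E + c)**2 = (-86 + 179)**2 = 93**2 = 8649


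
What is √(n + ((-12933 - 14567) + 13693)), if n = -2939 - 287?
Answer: I*√17033 ≈ 130.51*I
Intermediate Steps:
n = -3226
√(n + ((-12933 - 14567) + 13693)) = √(-3226 + ((-12933 - 14567) + 13693)) = √(-3226 + (-27500 + 13693)) = √(-3226 - 13807) = √(-17033) = I*√17033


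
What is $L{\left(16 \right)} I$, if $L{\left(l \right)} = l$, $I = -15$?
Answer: $-240$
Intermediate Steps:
$L{\left(16 \right)} I = 16 \left(-15\right) = -240$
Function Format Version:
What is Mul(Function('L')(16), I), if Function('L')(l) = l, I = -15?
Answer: -240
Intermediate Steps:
Mul(Function('L')(16), I) = Mul(16, -15) = -240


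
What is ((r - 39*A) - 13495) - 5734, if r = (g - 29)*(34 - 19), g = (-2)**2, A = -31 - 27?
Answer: -17342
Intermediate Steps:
A = -58
g = 4
r = -375 (r = (4 - 29)*(34 - 19) = -25*15 = -375)
((r - 39*A) - 13495) - 5734 = ((-375 - 39*(-58)) - 13495) - 5734 = ((-375 + 2262) - 13495) - 5734 = (1887 - 13495) - 5734 = -11608 - 5734 = -17342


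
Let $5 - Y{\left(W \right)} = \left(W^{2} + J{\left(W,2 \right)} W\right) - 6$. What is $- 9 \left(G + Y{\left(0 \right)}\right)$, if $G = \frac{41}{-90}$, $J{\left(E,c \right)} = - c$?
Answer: $- \frac{949}{10} \approx -94.9$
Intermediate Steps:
$Y{\left(W \right)} = 11 - W^{2} + 2 W$ ($Y{\left(W \right)} = 5 - \left(\left(W^{2} + \left(-1\right) 2 W\right) - 6\right) = 5 - \left(\left(W^{2} - 2 W\right) - 6\right) = 5 - \left(-6 + W^{2} - 2 W\right) = 5 + \left(6 - W^{2} + 2 W\right) = 11 - W^{2} + 2 W$)
$G = - \frac{41}{90}$ ($G = 41 \left(- \frac{1}{90}\right) = - \frac{41}{90} \approx -0.45556$)
$- 9 \left(G + Y{\left(0 \right)}\right) = - 9 \left(- \frac{41}{90} + \left(11 - 0^{2} + 2 \cdot 0\right)\right) = - 9 \left(- \frac{41}{90} + \left(11 - 0 + 0\right)\right) = - 9 \left(- \frac{41}{90} + \left(11 + 0 + 0\right)\right) = - 9 \left(- \frac{41}{90} + 11\right) = \left(-9\right) \frac{949}{90} = - \frac{949}{10}$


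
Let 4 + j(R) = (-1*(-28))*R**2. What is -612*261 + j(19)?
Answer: -149628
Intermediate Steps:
j(R) = -4 + 28*R**2 (j(R) = -4 + (-1*(-28))*R**2 = -4 + 28*R**2)
-612*261 + j(19) = -612*261 + (-4 + 28*19**2) = -159732 + (-4 + 28*361) = -159732 + (-4 + 10108) = -159732 + 10104 = -149628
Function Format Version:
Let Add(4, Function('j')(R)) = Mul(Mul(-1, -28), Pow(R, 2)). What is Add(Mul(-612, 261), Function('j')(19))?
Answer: -149628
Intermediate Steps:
Function('j')(R) = Add(-4, Mul(28, Pow(R, 2))) (Function('j')(R) = Add(-4, Mul(Mul(-1, -28), Pow(R, 2))) = Add(-4, Mul(28, Pow(R, 2))))
Add(Mul(-612, 261), Function('j')(19)) = Add(Mul(-612, 261), Add(-4, Mul(28, Pow(19, 2)))) = Add(-159732, Add(-4, Mul(28, 361))) = Add(-159732, Add(-4, 10108)) = Add(-159732, 10104) = -149628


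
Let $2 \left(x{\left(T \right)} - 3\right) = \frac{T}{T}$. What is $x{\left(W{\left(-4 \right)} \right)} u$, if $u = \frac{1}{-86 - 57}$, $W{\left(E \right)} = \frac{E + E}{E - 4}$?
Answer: $- \frac{7}{286} \approx -0.024476$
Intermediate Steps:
$W{\left(E \right)} = \frac{2 E}{-4 + E}$
$x{\left(T \right)} = \frac{7}{2}$ ($x{\left(T \right)} = 3 + \frac{T \frac{1}{T}}{2} = 3 + \frac{1}{2} \cdot 1 = 3 + \frac{1}{2} = \frac{7}{2}$)
$u = - \frac{1}{143}$ ($u = \frac{1}{-143} = - \frac{1}{143} \approx -0.006993$)
$x{\left(W{\left(-4 \right)} \right)} u = \frac{7}{2} \left(- \frac{1}{143}\right) = - \frac{7}{286}$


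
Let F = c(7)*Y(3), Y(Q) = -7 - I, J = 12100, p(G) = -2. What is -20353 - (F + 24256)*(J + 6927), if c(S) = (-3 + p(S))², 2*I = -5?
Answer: -918797455/2 ≈ -4.5940e+8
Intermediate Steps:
I = -5/2 (I = (½)*(-5) = -5/2 ≈ -2.5000)
c(S) = 25 (c(S) = (-3 - 2)² = (-5)² = 25)
Y(Q) = -9/2 (Y(Q) = -7 - 1*(-5/2) = -7 + 5/2 = -9/2)
F = -225/2 (F = 25*(-9/2) = -225/2 ≈ -112.50)
-20353 - (F + 24256)*(J + 6927) = -20353 - (-225/2 + 24256)*(12100 + 6927) = -20353 - 48287*19027/2 = -20353 - 1*918756749/2 = -20353 - 918756749/2 = -918797455/2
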